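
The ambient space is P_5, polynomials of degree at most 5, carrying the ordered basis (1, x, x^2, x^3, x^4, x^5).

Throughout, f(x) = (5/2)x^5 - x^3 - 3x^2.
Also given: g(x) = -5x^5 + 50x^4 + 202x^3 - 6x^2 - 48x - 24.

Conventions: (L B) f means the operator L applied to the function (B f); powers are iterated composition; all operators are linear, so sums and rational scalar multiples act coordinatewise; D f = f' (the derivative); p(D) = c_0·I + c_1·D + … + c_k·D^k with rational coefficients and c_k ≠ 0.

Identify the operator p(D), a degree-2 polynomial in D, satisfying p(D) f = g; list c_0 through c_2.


c_0 = -2, c_1 = 4, c_2 = 4

D^0 f = (5/2)x^5 - x^3 - 3x^2
D^1 f = (25/2)x^4 - 3x^2 - 6x
D^2 f = 50x^3 - 6x - 6
matching coefficients of g against c_0 f + c_1 Df + … from the top degree down determines the c_i
solution: c_0 = -2, c_1 = 4, c_2 = 4


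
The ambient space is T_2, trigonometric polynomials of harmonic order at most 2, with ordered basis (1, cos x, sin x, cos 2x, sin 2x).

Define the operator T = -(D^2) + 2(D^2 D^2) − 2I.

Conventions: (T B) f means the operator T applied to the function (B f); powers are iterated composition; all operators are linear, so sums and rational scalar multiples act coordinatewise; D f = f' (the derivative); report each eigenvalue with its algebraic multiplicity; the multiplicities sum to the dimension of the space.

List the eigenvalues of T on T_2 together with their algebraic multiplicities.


image of 1: -2
image of cos x: cos x
image of sin x: sin x
image of cos 2x: 34cos 2x
image of sin 2x: 34sin 2x
the matrix is diagonal; its diagonal is (-2, 1, 1, 34, 34)
for a triangular matrix the eigenvalues are the diagonal entries, with algebraic multiplicity their repetition count

λ = -2 (multiplicity 1), λ = 1 (multiplicity 2), λ = 34 (multiplicity 2)


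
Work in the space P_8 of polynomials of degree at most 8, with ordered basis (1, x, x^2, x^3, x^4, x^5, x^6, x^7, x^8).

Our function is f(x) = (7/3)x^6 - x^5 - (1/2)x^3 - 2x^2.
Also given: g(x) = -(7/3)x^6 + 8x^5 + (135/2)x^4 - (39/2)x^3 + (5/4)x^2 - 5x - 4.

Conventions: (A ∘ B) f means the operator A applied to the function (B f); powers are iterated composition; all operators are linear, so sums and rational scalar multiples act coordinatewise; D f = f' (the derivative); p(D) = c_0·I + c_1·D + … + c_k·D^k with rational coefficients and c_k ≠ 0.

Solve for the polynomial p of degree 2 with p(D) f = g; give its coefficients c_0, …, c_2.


D^0 f = (7/3)x^6 - x^5 - (1/2)x^3 - 2x^2
D^1 f = 14x^5 - 5x^4 - (3/2)x^2 - 4x
D^2 f = 70x^4 - 20x^3 - 3x - 4
matching coefficients of g against c_0 f + c_1 Df + … from the top degree down determines the c_i
solution: c_0 = -1, c_1 = 1/2, c_2 = 1

c_0 = -1, c_1 = 1/2, c_2 = 1


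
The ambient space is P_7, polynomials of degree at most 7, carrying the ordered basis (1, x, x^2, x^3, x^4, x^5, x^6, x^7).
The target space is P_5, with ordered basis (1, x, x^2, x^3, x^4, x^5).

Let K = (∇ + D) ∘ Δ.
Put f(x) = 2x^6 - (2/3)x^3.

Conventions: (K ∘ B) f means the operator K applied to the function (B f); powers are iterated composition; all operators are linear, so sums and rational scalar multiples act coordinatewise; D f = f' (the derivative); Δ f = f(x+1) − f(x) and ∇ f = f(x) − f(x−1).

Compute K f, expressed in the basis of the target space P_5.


Δ f = 12x^5 + 30x^4 + 40x^3 + 28x^2 + 10x + 4/3
∇ Δ f = 60x^4 + 60x^2 - 4x + 4
D Δ f = 60x^4 + 120x^3 + 120x^2 + 56x + 10
(∇ + D) Δ f = 120x^4 + 120x^3 + 180x^2 + 52x + 14

the image equals g(x) = 120x^4 + 120x^3 + 180x^2 + 52x + 14


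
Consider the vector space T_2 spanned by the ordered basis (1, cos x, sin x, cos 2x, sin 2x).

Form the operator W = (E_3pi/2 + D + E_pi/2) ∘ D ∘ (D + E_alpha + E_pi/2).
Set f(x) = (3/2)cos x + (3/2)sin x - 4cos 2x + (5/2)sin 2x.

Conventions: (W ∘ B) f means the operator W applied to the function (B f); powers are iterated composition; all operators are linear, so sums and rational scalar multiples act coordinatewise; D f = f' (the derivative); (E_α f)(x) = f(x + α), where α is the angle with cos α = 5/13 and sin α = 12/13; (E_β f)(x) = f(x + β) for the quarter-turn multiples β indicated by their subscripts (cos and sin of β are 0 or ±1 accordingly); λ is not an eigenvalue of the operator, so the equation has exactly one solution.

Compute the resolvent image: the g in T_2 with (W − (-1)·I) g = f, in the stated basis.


the image equals g(x) = (69/116)cos x - (45/116)sin x - (10912/61561)cos 2x + (21205/123122)sin 2x

write g with unknown coordinates in the stated basis and equate coefficients in (W − (-1)·I) g = f
solving from the highest basis element down gives g = (69/116)cos x - (45/116)sin x - (10912/61561)cos 2x + (21205/123122)sin 2x
check: W g = (105/116)cos x + (219/116)sin x - (235332/61561)cos 2x + (143300/61561)sin 2x
so W g − (-1)·g = (3/2)cos x + (3/2)sin x - 4cos 2x + (5/2)sin 2x = f ✓


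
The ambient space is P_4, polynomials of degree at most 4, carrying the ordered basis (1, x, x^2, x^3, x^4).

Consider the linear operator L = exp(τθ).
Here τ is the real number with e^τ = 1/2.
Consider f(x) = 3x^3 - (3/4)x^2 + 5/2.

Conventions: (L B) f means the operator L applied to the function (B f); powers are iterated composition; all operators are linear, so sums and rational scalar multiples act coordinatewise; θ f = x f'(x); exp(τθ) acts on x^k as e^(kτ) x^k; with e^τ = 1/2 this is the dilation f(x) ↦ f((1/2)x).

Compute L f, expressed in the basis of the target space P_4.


exp(τθ) x^k = e^(kτ) x^k; with e^τ = 1/2 this sends x^k to (1/2)^k x^k
x^2 ↦ 1/4 x^2
x^3 ↦ 1/8 x^3
applying this coordinatewise to f: exp(τθ) f = (3/8)x^3 - (3/16)x^2 + 5/2

g(x) = (3/8)x^3 - (3/16)x^2 + 5/2


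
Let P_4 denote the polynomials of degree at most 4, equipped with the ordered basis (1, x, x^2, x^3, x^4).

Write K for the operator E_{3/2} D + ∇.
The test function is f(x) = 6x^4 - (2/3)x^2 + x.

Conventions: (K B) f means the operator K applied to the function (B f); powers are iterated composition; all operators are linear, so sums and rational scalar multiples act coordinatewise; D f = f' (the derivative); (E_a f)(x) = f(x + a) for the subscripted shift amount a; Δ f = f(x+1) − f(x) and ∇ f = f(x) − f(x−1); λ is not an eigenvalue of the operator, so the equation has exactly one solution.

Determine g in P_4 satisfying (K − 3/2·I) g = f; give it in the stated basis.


the image equals g(x) = -4x^4 - (64/3)x^3 - (1052/9)x^2 - (12970/27)x - 76132/81

write g with unknown coordinates in the stated basis and equate coefficients in (K − 3/2·I) g = f
solving from the highest basis element down gives g = -4x^4 - (64/3)x^3 - (1052/9)x^2 - (12970/27)x - 76132/81
check: K g = -32x^3 - 176x^2 - (6476/9)x - 38066/27
so K g − 3/2·g = 6x^4 - (2/3)x^2 + x = f ✓


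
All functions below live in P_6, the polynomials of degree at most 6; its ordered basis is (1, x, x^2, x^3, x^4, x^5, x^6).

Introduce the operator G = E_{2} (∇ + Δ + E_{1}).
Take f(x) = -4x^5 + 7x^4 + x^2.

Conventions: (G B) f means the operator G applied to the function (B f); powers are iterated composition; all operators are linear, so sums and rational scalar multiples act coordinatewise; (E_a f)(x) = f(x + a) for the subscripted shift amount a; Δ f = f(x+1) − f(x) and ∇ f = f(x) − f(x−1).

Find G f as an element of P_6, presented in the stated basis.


∇ f = -20x^4 + 68x^3 - 82x^2 + 50x - 12
Δ f = -20x^4 - 12x^3 + 2x^2 + 10x + 4
E_{1} f = -4x^5 - 13x^4 - 12x^3 + 3x^2 + 10x + 4
(∇ + Δ + E_{1}) f = -4x^5 - 53x^4 + 44x^3 - 77x^2 + 70x - 4
E_{2} (∇ + Δ + E_{1}) f = -4x^5 - 93x^4 - 540x^3 - 1405x^2 - 1726x - 796

the image equals g(x) = -4x^5 - 93x^4 - 540x^3 - 1405x^2 - 1726x - 796


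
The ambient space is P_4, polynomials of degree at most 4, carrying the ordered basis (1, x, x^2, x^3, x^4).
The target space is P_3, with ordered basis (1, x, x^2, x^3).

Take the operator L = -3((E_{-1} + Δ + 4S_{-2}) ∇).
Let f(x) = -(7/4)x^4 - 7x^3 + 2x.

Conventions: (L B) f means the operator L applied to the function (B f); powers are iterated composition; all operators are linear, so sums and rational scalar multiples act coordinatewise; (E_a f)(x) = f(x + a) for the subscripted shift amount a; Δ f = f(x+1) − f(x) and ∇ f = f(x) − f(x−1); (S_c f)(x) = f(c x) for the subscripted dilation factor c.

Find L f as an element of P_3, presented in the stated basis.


∇ f = -7x^3 - (21/2)x^2 + 14x - 13/4
E_{-1} ∇ f = -7x^3 + (21/2)x^2 + 14x - 83/4
Δ ∇ f = -21x^2 - 42x - 7/2
S_{-2} ∇ f = 56x^3 - 42x^2 - 28x - 13/4
(4S_{-2}) ∇ f = 224x^3 - 168x^2 - 112x - 13
(E_{-1} + Δ + 4S_{-2}) ∇ f = 217x^3 - (357/2)x^2 - 140x - 149/4
(-3((E_{-1} + Δ + 4S_{-2}) ∇)) f = -651x^3 + (1071/2)x^2 + 420x + 447/4

g(x) = -651x^3 + (1071/2)x^2 + 420x + 447/4


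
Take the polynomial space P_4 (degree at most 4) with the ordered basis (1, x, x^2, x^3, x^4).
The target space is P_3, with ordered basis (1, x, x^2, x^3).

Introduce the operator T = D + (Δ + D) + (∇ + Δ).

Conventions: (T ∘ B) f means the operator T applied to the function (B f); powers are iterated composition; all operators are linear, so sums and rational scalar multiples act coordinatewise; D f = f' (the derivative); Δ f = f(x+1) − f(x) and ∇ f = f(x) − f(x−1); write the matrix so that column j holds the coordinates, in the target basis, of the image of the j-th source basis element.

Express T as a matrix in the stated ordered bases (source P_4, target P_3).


the matrix is [[0, 5, 1, 3, 1]; [0, 0, 10, 3, 12]; [0, 0, 0, 15, 6]; [0, 0, 0, 0, 20]] (rows listed top to bottom)

image of 1: 0
image of x: 5
image of x^2: 10x + 1
image of x^3: 15x^2 + 3x + 3
image of x^4: 20x^3 + 6x^2 + 12x + 1
each image's coordinates form column j of the matrix


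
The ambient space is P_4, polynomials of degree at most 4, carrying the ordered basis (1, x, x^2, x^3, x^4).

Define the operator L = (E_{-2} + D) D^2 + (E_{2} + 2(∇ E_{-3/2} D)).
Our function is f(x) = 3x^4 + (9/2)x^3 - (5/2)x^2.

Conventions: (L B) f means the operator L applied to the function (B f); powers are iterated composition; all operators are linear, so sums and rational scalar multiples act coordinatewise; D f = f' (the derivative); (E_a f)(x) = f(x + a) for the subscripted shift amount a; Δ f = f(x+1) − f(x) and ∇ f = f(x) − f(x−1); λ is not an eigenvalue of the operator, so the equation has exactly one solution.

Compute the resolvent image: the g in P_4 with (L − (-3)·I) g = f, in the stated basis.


the image equals g(x) = (3/4)x^4 - (3/8)x^3 - (181/16)x^2 + (245/8)x - 623/32

write g with unknown coordinates in the stated basis and equate coefficients in (L − (-3)·I) g = f
solving from the highest basis element down gives g = (3/4)x^4 - (3/8)x^3 - (181/16)x^2 + (245/8)x - 623/32
check: L g = (3/4)x^4 + (45/8)x^3 + (503/16)x^2 - (735/8)x + 1869/32
so L g − (-3)·g = 3x^4 + (9/2)x^3 - (5/2)x^2 = f ✓


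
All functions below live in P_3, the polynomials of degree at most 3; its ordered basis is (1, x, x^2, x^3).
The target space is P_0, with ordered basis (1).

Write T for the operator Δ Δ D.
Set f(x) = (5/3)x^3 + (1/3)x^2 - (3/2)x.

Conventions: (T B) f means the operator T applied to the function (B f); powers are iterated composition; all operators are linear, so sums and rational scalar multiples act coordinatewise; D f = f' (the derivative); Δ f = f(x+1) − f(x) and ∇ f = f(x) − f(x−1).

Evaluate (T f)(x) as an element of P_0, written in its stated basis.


g(x) = 10

D f = 5x^2 + (2/3)x - 3/2
Δ D f = 10x + 17/3
Δ Δ D f = 10


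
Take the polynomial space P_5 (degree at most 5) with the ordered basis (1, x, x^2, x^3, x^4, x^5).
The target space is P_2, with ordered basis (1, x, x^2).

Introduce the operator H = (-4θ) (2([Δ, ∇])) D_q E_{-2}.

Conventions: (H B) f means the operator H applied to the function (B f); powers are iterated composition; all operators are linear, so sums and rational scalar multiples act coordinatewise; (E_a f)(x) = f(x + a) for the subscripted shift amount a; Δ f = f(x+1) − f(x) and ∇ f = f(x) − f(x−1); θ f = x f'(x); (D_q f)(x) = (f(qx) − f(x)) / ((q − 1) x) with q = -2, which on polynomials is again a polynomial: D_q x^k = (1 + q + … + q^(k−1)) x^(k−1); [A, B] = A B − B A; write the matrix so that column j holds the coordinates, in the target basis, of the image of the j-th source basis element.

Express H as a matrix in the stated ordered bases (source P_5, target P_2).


the matrix is [[0, 0, 0, 0, 0, 0]; [0, 0, 0, 0, 0, 0]; [0, 0, 0, 0, 0, 0]] (rows listed top to bottom)

image of 1: 0
image of x: 0
image of x^2: 0
image of x^3: 0
image of x^4: 0
image of x^5: 0
each image's coordinates form column j of the matrix


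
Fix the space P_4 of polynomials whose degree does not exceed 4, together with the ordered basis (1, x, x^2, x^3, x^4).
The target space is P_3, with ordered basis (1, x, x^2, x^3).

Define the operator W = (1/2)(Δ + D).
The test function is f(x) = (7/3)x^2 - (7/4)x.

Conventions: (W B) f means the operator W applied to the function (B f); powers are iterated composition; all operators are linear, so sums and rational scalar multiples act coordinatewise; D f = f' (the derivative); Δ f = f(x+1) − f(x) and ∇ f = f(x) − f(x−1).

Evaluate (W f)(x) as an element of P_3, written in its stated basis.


Δ f = (14/3)x + 7/12
D f = (14/3)x - 7/4
(Δ + D) f = (28/3)x - 7/6
((1/2)(Δ + D)) f = (14/3)x - 7/12

the image equals g(x) = (14/3)x - 7/12


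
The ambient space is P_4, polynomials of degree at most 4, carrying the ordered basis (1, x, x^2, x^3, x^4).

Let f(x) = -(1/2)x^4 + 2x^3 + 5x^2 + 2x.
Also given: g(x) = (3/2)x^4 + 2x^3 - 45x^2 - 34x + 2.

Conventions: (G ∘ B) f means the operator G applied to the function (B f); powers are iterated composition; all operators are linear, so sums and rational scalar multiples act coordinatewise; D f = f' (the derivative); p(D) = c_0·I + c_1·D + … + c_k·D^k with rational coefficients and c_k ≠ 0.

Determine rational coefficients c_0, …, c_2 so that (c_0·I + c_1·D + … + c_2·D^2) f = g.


D^0 f = -(1/2)x^4 + 2x^3 + 5x^2 + 2x
D^1 f = -2x^3 + 6x^2 + 10x + 2
D^2 f = -6x^2 + 12x + 10
matching coefficients of g against c_0 f + c_1 Df + … from the top degree down determines the c_i
solution: c_0 = -3, c_1 = -4, c_2 = 1

c_0 = -3, c_1 = -4, c_2 = 1


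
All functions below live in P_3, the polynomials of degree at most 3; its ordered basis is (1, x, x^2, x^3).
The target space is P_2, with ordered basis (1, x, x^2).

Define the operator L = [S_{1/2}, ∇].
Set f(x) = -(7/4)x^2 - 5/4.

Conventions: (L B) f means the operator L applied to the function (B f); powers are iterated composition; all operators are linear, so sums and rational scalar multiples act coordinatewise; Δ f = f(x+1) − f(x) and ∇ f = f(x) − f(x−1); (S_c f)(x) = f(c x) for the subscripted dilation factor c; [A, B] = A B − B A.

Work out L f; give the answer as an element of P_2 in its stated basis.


the image equals g(x) = -(7/8)x + 21/16

∇ f = -(7/2)x + 7/4
S_{1/2} ∇ f = -(7/4)x + 7/4
S_{1/2} f = -(7/16)x^2 - 5/4
∇ S_{1/2} f = -(7/8)x + 7/16
[S_{1/2}, ∇] f = -(7/8)x + 21/16


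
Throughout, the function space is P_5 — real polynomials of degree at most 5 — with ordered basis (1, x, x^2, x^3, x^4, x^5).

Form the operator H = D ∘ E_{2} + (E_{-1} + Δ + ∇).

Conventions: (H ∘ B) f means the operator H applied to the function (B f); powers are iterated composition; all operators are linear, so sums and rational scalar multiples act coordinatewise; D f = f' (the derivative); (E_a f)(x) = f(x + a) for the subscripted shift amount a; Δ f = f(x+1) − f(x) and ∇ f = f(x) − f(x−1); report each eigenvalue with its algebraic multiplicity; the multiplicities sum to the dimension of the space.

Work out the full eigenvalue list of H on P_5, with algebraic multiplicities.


image of 1: 1
image of x: x + 2
image of x^2: x^2 + 4x + 5
image of x^3: x^3 + 6x^2 + 15x + 13
image of x^4: x^4 + 8x^3 + 30x^2 + 52x + 33
image of x^5: x^5 + 10x^4 + 50x^3 + 130x^2 + 165x + 81
the matrix is upper triangular; its diagonal is (1, 1, 1, 1, 1, 1)
for a triangular matrix the eigenvalues are the diagonal entries, with algebraic multiplicity their repetition count

λ = 1 (multiplicity 6)


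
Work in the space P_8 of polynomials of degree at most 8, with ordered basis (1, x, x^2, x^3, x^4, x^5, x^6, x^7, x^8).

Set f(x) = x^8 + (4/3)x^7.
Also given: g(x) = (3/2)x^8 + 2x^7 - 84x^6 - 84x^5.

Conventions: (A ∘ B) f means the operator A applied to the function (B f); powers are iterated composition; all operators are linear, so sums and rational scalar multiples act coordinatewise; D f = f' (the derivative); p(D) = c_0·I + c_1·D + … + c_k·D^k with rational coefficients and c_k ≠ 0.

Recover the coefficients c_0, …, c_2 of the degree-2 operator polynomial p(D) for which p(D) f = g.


D^0 f = x^8 + (4/3)x^7
D^1 f = 8x^7 + (28/3)x^6
D^2 f = 56x^6 + 56x^5
matching coefficients of g against c_0 f + c_1 Df + … from the top degree down determines the c_i
solution: c_0 = 3/2, c_1 = 0, c_2 = -3/2

p(D) = (3/2)·I − (3/2)·D^2, i.e. c_0 = 3/2, c_1 = 0, c_2 = -3/2


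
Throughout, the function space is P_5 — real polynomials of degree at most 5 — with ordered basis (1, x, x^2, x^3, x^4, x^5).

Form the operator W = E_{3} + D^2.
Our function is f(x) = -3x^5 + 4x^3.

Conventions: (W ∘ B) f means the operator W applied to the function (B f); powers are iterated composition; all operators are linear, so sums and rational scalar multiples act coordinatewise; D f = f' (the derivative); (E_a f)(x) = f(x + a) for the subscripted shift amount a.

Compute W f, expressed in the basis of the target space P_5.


E_{3} f = -3x^5 - 45x^4 - 266x^3 - 774x^2 - 1107x - 621
D f = -15x^4 + 12x^2
D D f = -60x^3 + 24x
(E_{3} + D^2) f = -3x^5 - 45x^4 - 326x^3 - 774x^2 - 1083x - 621

g(x) = -3x^5 - 45x^4 - 326x^3 - 774x^2 - 1083x - 621


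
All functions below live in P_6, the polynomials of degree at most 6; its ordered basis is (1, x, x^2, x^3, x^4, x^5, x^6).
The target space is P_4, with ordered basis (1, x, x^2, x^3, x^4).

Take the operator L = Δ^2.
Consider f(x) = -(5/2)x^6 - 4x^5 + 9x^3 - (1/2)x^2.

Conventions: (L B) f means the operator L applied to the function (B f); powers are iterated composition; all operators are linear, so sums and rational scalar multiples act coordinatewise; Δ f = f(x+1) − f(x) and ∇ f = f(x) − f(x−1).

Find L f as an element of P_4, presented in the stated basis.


Δ f = -15x^5 - (115/2)x^4 - 90x^3 - (101/2)x^2 - 9x + 2
Δ Δ f = -75x^4 - 380x^3 - 765x^2 - 676x - 222

the result is g(x) = -75x^4 - 380x^3 - 765x^2 - 676x - 222


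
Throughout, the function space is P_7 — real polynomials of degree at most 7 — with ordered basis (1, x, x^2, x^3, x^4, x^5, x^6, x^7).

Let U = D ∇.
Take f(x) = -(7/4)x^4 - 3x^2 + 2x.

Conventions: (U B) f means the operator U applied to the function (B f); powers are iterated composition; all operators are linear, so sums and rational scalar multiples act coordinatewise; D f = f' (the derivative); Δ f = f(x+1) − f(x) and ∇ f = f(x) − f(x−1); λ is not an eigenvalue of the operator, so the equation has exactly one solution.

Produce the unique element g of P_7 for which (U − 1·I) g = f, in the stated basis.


the image equals g(x) = (7/4)x^4 + 24x^2 - 23x + 55

write g with unknown coordinates in the stated basis and equate coefficients in (U − 1·I) g = f
solving from the highest basis element down gives g = (7/4)x^4 + 24x^2 - 23x + 55
check: U g = 21x^2 - 21x + 55
so U g − 1·g = -(7/4)x^4 - 3x^2 + 2x = f ✓


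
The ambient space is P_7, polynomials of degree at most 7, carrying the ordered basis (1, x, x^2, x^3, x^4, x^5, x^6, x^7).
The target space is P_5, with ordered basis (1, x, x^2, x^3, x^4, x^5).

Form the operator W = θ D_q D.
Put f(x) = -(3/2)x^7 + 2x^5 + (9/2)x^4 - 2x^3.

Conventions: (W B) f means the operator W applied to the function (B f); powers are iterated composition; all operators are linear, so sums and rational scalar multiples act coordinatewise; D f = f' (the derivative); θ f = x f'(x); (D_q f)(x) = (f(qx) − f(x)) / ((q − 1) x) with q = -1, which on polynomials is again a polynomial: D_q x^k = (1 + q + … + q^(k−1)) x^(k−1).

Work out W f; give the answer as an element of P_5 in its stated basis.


the result is g(x) = 36x^2

D f = -(21/2)x^6 + 10x^4 + 18x^3 - 6x^2
D_q D f = 18x^2
θ D_q D f = 36x^2


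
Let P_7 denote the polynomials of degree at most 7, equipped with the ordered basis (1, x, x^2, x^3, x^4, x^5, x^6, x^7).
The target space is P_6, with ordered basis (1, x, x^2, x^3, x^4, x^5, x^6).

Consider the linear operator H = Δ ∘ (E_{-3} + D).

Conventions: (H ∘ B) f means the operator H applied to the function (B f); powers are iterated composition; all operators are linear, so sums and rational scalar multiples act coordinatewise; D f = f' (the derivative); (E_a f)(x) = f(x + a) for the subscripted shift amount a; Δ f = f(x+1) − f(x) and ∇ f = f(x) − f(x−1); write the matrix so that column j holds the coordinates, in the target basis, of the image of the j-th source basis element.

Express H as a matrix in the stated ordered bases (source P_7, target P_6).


image of 1: 0
image of x: 1
image of x^2: 2x - 3
image of x^3: 3x^2 - 9x + 22
image of x^4: 4x^3 - 18x^2 + 88x - 61
image of x^5: 5x^4 - 30x^3 + 220x^2 - 305x + 216
image of x^6: 6x^5 - 45x^4 + 440x^3 - 915x^2 + 1296x - 659
image of x^7: 7x^6 - 63x^5 + 770x^4 - 2135x^3 + 4536x^2 - 4613x + 2066
each image's coordinates form column j of the matrix

the matrix is [[0, 1, -3, 22, -61, 216, -659, 2066]; [0, 0, 2, -9, 88, -305, 1296, -4613]; [0, 0, 0, 3, -18, 220, -915, 4536]; [0, 0, 0, 0, 4, -30, 440, -2135]; [0, 0, 0, 0, 0, 5, -45, 770]; [0, 0, 0, 0, 0, 0, 6, -63]; [0, 0, 0, 0, 0, 0, 0, 7]] (rows listed top to bottom)


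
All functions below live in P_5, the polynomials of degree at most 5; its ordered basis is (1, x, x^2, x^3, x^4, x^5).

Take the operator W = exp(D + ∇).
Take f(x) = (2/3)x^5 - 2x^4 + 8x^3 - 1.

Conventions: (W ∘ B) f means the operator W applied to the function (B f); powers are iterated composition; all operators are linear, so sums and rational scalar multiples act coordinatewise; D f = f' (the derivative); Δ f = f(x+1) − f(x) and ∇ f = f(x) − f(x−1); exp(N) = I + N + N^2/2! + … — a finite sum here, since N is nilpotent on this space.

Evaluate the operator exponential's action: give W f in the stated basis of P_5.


the result is g(x) = (2/3)x^5 + (14/3)x^4 + 12x^3 + 32x^2 + (164/3)x + 21

order-1 term: (20/3)x^4 - (68/3)x^3 + (200/3)x^2 - (106/3)x + 32/3
order-2 term: (80/3)x^3 - 88x^2 + (542/3)x - 250/3
order-3 term: (160/3)x^2 - 144x + 476/3
order-4 term: (160/3)x - 256/3
order-5 term: 64/3
the series for exp(D + ∇) f terminates at order 5
exp(D + ∇) f = (2/3)x^5 + (14/3)x^4 + 12x^3 + 32x^2 + (164/3)x + 21


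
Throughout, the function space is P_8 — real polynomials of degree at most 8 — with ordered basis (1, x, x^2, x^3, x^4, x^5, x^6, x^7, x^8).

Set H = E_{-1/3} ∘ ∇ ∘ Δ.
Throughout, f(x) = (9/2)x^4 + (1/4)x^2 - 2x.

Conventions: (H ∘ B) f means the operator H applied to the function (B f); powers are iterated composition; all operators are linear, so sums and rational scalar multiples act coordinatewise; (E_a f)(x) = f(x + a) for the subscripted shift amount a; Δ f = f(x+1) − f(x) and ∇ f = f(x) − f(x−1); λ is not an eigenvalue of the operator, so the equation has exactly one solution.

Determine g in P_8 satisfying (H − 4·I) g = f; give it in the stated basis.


the result is g(x) = -(9/8)x^4 - (55/16)x^2 + (11/4)x - 85/32

write g with unknown coordinates in the stated basis and equate coefficients in (H − 4·I) g = f
solving from the highest basis element down gives g = -(9/8)x^4 - (55/16)x^2 + (11/4)x - 85/32
check: H g = -(27/2)x^2 + 9x - 85/8
so H g − 4·g = (9/2)x^4 + (1/4)x^2 - 2x = f ✓


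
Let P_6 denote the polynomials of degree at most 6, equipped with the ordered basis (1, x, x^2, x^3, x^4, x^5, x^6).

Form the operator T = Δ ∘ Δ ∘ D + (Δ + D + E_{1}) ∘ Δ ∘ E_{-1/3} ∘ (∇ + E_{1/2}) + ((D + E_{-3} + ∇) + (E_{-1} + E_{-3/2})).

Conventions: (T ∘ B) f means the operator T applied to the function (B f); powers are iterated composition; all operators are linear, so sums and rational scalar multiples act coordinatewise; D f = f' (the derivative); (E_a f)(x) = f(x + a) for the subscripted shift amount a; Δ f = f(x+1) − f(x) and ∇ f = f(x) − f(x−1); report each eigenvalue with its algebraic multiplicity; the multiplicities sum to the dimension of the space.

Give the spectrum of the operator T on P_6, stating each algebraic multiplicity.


λ = 3 (multiplicity 7)

image of 1: 3
image of x: 3x - 5/2
image of x^2: 3x^2 - 5x + 247/12
image of x^3: 3x^3 - (15/2)x^2 + (247/4)x + 269/24
image of x^4: 3x^4 - 10x^3 + (247/2)x^2 + (269/6)x + 68363/432
image of x^5: 3x^5 - (25/2)x^4 + (1235/6)x^3 + (1345/12)x^2 + (341815/432)x - 94337/2592
image of x^6: 3x^6 - 15x^5 + (1235/4)x^4 + (1345/6)x^3 + (341815/144)x^2 - (94337/432)x + 5936065/5184
the matrix is upper triangular; its diagonal is (3, 3, 3, 3, 3, 3, 3)
for a triangular matrix the eigenvalues are the diagonal entries, with algebraic multiplicity their repetition count


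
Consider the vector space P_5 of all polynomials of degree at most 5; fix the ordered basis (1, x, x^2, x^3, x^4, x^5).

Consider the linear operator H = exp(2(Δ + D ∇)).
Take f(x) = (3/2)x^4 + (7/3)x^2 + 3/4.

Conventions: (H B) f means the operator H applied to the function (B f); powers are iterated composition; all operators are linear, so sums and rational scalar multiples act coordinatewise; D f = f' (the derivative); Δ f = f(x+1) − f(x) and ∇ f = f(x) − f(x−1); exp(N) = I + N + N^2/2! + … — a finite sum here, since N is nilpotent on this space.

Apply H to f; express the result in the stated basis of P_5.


order-1 term: 12x^3 + 54x^2 - (44/3)x + 29
order-2 term: 36x^2 + 216x + 370/3
order-3 term: 48x + 216
order-4 term: 24
the series for exp(2(Δ + D ∇)) f terminates at order 4
exp(2(Δ + D ∇)) f = (3/2)x^4 + 12x^3 + (277/3)x^2 + (748/3)x + 4717/12

the result is g(x) = (3/2)x^4 + 12x^3 + (277/3)x^2 + (748/3)x + 4717/12


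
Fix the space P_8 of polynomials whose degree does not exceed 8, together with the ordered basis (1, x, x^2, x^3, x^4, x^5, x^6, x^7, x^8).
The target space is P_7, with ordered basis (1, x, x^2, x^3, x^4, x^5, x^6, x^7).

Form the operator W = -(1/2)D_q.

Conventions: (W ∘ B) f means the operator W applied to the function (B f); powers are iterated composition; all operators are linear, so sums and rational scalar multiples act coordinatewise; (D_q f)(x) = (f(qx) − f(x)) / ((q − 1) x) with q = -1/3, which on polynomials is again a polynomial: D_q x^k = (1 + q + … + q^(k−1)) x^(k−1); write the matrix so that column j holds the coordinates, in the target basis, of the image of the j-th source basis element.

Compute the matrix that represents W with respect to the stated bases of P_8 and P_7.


image of 1: 0
image of x: -1/2
image of x^2: -(1/3)x
image of x^3: -(7/18)x^2
image of x^4: -(10/27)x^3
image of x^5: -(61/162)x^4
image of x^6: -(91/243)x^5
image of x^7: -(547/1458)x^6
image of x^8: -(820/2187)x^7
each image's coordinates form column j of the matrix

the matrix is [[0, -1/2, 0, 0, 0, 0, 0, 0, 0]; [0, 0, -1/3, 0, 0, 0, 0, 0, 0]; [0, 0, 0, -7/18, 0, 0, 0, 0, 0]; [0, 0, 0, 0, -10/27, 0, 0, 0, 0]; [0, 0, 0, 0, 0, -61/162, 0, 0, 0]; [0, 0, 0, 0, 0, 0, -91/243, 0, 0]; [0, 0, 0, 0, 0, 0, 0, -547/1458, 0]; [0, 0, 0, 0, 0, 0, 0, 0, -820/2187]] (rows listed top to bottom)


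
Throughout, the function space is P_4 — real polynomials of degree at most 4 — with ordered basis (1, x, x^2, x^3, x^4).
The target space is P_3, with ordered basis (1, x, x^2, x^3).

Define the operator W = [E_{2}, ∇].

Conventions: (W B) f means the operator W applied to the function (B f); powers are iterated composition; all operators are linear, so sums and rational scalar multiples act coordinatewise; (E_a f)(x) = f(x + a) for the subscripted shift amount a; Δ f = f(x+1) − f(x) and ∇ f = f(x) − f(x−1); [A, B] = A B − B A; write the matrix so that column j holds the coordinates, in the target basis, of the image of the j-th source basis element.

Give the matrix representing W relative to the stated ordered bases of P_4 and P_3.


the matrix is [[0, 0, 0, 0, 0]; [0, 0, 0, 0, 0]; [0, 0, 0, 0, 0]; [0, 0, 0, 0, 0]] (rows listed top to bottom)

image of 1: 0
image of x: 0
image of x^2: 0
image of x^3: 0
image of x^4: 0
each image's coordinates form column j of the matrix


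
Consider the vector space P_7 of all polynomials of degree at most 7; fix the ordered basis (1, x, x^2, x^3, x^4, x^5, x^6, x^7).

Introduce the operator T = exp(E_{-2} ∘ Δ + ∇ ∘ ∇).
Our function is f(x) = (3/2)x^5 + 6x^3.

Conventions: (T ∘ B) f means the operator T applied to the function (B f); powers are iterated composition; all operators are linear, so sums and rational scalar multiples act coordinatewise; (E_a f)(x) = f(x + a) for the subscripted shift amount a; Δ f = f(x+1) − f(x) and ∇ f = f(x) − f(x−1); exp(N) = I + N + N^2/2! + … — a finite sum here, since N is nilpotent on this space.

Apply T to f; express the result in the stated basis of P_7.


the result is g(x) = (3/2)x^5 + (15/2)x^4 + 6x^3 + 3x^2 + (15/2)x - 3

order-1 term: (15/2)x^4 - 15x^3 + 33x^2 - (51/2)x + 15/2
order-2 term: 15x^3 - 45x^2 + (141/2)x - 81/2
order-3 term: 15x^2 - 45x + 87/2
order-4 term: (15/2)x - 15
order-5 term: 3/2
the series for exp(E_{-2} ∘ Δ + ∇ ∘ ∇) f terminates at order 5
exp(E_{-2} ∘ Δ + ∇ ∘ ∇) f = (3/2)x^5 + (15/2)x^4 + 6x^3 + 3x^2 + (15/2)x - 3


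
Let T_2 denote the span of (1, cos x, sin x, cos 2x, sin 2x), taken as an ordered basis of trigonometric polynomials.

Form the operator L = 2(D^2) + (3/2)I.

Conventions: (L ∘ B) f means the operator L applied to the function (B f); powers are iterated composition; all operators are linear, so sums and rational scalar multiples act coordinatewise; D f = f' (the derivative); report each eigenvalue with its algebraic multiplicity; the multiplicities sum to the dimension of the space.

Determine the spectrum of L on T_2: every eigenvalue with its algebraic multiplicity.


image of 1: 3/2
image of cos x: -(1/2)cos x
image of sin x: -(1/2)sin x
image of cos 2x: -(13/2)cos 2x
image of sin 2x: -(13/2)sin 2x
the matrix is diagonal; its diagonal is (3/2, -1/2, -1/2, -13/2, -13/2)
for a triangular matrix the eigenvalues are the diagonal entries, with algebraic multiplicity their repetition count

λ = -13/2 (multiplicity 2), λ = -1/2 (multiplicity 2), λ = 3/2 (multiplicity 1)


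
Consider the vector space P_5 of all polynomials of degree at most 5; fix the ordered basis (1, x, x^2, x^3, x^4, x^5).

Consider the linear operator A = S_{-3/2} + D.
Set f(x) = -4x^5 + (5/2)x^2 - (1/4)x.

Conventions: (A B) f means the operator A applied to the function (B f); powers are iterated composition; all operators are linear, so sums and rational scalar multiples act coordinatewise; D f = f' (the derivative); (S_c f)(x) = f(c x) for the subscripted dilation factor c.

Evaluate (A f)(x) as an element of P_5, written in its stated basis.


the image equals g(x) = (243/8)x^5 - 20x^4 + (45/8)x^2 + (43/8)x - 1/4

S_{-3/2} f = (243/8)x^5 + (45/8)x^2 + (3/8)x
D f = -20x^4 + 5x - 1/4
(S_{-3/2} + D) f = (243/8)x^5 - 20x^4 + (45/8)x^2 + (43/8)x - 1/4


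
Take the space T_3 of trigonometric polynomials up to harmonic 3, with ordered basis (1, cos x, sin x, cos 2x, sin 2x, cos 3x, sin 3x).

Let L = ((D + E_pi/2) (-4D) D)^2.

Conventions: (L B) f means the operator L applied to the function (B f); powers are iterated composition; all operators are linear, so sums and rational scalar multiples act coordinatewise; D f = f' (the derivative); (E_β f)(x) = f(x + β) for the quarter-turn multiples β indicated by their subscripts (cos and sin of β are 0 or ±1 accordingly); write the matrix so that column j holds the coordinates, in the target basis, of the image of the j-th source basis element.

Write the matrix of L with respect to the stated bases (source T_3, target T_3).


image of 1: 0
image of cos x: -64cos x
image of sin x: -64sin x
image of cos 2x: -768cos 2x + 1024sin 2x
image of sin 2x: -1024cos 2x - 768sin 2x
image of cos 3x: -5184cos 3x
image of sin 3x: -5184sin 3x
each image's coordinates form column j of the matrix

the matrix is [[0, 0, 0, 0, 0, 0, 0]; [0, -64, 0, 0, 0, 0, 0]; [0, 0, -64, 0, 0, 0, 0]; [0, 0, 0, -768, -1024, 0, 0]; [0, 0, 0, 1024, -768, 0, 0]; [0, 0, 0, 0, 0, -5184, 0]; [0, 0, 0, 0, 0, 0, -5184]] (rows listed top to bottom)


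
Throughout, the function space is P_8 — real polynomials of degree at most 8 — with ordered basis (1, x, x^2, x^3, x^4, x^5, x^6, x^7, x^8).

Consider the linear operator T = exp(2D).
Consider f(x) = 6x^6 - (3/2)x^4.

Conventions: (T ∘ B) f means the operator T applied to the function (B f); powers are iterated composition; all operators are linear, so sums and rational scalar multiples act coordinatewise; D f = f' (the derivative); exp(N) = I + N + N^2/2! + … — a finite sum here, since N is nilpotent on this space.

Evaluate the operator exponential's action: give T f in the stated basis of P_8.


order-1 term: 72x^5 - 12x^3
order-2 term: 360x^4 - 36x^2
order-3 term: 960x^3 - 48x
order-4 term: 1440x^2 - 24
order-5 term: 1152x
order-6 term: 384
the series for exp(2D) f terminates at order 6
exp(2D) f = 6x^6 + 72x^5 + (717/2)x^4 + 948x^3 + 1404x^2 + 1104x + 360

the image equals g(x) = 6x^6 + 72x^5 + (717/2)x^4 + 948x^3 + 1404x^2 + 1104x + 360


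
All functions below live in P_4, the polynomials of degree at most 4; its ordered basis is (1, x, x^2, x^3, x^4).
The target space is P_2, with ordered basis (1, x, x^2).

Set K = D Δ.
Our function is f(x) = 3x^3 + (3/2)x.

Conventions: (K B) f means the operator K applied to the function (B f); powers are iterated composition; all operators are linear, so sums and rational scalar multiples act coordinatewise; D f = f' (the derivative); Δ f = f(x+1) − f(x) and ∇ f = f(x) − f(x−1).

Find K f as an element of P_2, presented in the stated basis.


Δ f = 9x^2 + 9x + 9/2
D Δ f = 18x + 9

the result is g(x) = 18x + 9


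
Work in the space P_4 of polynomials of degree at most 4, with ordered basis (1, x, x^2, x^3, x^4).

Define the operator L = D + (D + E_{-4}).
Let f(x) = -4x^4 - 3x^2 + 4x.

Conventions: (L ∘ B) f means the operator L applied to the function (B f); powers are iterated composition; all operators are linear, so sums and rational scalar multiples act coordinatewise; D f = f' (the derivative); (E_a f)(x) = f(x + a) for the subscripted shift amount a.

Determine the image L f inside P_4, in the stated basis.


g(x) = -4x^4 + 32x^3 - 387x^2 + 1040x - 1080

D f = -16x^3 - 6x + 4
D f = -16x^3 - 6x + 4
E_{-4} f = -4x^4 + 64x^3 - 387x^2 + 1052x - 1088
(D + E_{-4}) f = -4x^4 + 48x^3 - 387x^2 + 1046x - 1084
(D + (D + E_{-4})) f = -4x^4 + 32x^3 - 387x^2 + 1040x - 1080


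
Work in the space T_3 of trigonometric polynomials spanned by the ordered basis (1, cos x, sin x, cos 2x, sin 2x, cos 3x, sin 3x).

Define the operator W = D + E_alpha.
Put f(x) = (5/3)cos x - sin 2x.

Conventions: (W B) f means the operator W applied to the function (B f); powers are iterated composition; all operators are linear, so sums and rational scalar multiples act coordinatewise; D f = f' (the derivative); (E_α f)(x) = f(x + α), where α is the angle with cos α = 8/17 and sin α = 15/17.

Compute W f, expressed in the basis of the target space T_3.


g(x) = (40/51)cos x - (160/51)sin x - (818/289)cos 2x + (161/289)sin 2x

D f = -(5/3)sin x - 2cos 2x
E_alpha f = (40/51)cos x - (25/17)sin x - (240/289)cos 2x + (161/289)sin 2x
(D + E_alpha) f = (40/51)cos x - (160/51)sin x - (818/289)cos 2x + (161/289)sin 2x


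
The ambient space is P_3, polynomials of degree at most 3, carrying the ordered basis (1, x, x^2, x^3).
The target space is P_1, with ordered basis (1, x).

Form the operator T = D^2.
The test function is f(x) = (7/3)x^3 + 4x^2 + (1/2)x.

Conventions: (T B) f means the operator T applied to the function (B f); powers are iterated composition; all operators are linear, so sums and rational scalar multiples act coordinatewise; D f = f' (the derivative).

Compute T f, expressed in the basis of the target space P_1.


D f = 7x^2 + 8x + 1/2
D D f = 14x + 8

the image equals g(x) = 14x + 8


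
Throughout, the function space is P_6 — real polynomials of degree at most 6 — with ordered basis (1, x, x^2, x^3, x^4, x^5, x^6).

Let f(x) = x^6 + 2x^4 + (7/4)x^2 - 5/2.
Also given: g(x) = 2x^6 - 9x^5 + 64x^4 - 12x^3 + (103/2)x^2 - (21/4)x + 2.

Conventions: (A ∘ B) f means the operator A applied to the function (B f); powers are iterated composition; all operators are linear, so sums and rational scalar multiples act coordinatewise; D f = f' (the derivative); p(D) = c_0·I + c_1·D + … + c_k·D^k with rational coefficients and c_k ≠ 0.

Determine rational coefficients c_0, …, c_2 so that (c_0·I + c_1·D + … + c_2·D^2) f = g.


D^0 f = x^6 + 2x^4 + (7/4)x^2 - 5/2
D^1 f = 6x^5 + 8x^3 + (7/2)x
D^2 f = 30x^4 + 24x^2 + 7/2
matching coefficients of g against c_0 f + c_1 Df + … from the top degree down determines the c_i
solution: c_0 = 2, c_1 = -3/2, c_2 = 2

c_0 = 2, c_1 = -3/2, c_2 = 2


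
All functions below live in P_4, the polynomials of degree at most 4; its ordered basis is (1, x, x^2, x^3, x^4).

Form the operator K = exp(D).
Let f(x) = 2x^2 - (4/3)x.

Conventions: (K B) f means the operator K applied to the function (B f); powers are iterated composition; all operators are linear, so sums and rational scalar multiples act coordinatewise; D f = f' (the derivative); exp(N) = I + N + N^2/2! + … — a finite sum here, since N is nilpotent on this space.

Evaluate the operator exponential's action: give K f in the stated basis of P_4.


g(x) = 2x^2 + (8/3)x + 2/3

order-1 term: 4x - 4/3
order-2 term: 2
the series for exp(D) f terminates at order 2
exp(D) f = 2x^2 + (8/3)x + 2/3


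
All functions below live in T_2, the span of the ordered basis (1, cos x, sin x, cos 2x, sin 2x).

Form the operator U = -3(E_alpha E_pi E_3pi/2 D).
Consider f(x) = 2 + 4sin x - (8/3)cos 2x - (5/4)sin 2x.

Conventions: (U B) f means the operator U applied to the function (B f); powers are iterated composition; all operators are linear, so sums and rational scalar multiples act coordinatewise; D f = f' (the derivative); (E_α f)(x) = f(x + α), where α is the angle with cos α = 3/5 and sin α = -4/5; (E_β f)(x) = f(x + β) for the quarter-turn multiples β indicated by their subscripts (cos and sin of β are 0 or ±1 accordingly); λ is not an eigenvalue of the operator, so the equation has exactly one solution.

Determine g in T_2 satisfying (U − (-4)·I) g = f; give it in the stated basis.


g(x) = 1/2 + (48/197)cos x + (116/197)sin x - (4219/14712)cos 2x - (193/2452)sin 2x

write g with unknown coordinates in the stated basis and equate coefficients in (U − (-4)·I) g = f
solving from the highest basis element down gives g = 1/2 + (48/197)cos x + (116/197)sin x - (4219/14712)cos 2x - (193/2452)sin 2x
check: U g = -(192/197)cos x + (324/197)sin x - (1863/1226)cos 2x - (2293/2452)sin 2x
so U g − (-4)·g = 2 + 4sin x - (8/3)cos 2x - (5/4)sin 2x = f ✓


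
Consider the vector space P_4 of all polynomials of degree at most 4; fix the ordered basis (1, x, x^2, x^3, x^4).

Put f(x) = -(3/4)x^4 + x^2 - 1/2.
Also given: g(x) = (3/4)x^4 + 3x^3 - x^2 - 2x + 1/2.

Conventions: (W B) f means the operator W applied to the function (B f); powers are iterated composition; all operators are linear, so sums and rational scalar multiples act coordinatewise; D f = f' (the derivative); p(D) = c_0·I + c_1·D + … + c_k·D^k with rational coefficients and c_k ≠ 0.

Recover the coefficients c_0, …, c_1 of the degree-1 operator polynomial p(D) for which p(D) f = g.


D^0 f = -(3/4)x^4 + x^2 - 1/2
D^1 f = -3x^3 + 2x
matching coefficients of g against c_0 f + c_1 Df + … from the top degree down determines the c_i
solution: c_0 = -1, c_1 = -1

p(D) = -I − D, i.e. c_0 = -1, c_1 = -1
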